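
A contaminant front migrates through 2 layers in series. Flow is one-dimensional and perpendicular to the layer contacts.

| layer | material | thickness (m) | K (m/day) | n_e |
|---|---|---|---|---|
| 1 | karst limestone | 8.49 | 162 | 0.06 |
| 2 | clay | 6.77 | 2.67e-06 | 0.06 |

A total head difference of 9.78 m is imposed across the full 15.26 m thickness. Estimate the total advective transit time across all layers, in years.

650

With flow normal to the layers, continuity requires the same specific discharge q through every layer.
Σ(b_i/K_i) = 8.49/162 + 6.77/2.67e-06 = 2.536e+06 d.
q = Δh / Σ(b_i/K_i) = 9.78 / 2.536e+06 = 3.857e-06 m/day.
In each layer the seepage velocity is v_i = q/n_i, so the layer transit time is t_i = b_i·n_i / q:
  layer 1 (karst limestone): t_1 = 8.49 × 0.06 / 3.857e-06 = 1.321e+05 d
  layer 2 (clay): t_2 = 6.77 × 0.06 / 3.857e-06 = 1.053e+05 d
Total t = Σ t_i = 2.374e+05 days = 649.9 years.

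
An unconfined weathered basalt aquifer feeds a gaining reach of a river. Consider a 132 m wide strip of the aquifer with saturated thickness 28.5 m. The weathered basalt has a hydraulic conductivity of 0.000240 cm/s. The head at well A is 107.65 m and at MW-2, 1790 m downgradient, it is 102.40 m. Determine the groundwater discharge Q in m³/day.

2.29

Convert K: 0.000240 cm/s × 864 = 0.2074 m/day.
Cross-sectional area A = 132 × 28.5 = 3762 m².
Hydraulic gradient i = (107.65 − 102.40) / 1790 = 5.25 / 1790 = 0.002933.
Darcy's law: Q = K · A · i = 0.2074 × 3762 × 0.002933 = 2.288 m³/day.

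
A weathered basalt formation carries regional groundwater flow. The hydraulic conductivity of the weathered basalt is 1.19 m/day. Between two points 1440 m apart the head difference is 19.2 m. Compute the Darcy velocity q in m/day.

Hydraulic gradient i = Δh / L = 19.2 / 1440 = 0.01333.
Specific discharge q = K · i = 1.190 × 0.01333 = 0.01587 m/day.

0.0159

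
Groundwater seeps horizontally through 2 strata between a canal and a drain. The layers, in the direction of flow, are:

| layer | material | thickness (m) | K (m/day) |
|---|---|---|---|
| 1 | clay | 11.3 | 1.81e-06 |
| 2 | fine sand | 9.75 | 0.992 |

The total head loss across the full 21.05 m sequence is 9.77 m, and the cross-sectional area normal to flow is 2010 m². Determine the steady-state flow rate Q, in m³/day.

Flow is perpendicular to layering, so the layers act in series and the equivalent K is the thickness-weighted harmonic mean.
Total thickness L = 11.3 + 9.75 = 21.05 m.
Σ(b_i/K_i) = 11.3/1.81e-06 + 9.75/0.992 = 6.243e+06 d.
K_eq = L / Σ(b_i/K_i) = 21.05 / 6.243e+06 = 3.372e-06 m/day.
Q = K_eq · A · (Δh/L) = 3.372e-06 × 2010 × (9.77/21.05) = 0.003146 m³/day.

0.00315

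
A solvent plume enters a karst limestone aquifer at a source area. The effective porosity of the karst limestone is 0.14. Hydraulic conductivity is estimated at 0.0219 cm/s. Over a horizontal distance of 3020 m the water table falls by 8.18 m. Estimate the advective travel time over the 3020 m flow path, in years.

22.6

Convert K: 0.0219 cm/s × 864 = 18.92 m/day.
Hydraulic gradient i = Δh / L = 8.18 / 3020 = 0.002709.
Darcy flux q = K · i = 18.92 × 0.002709 = 0.05125 m/day.
Seepage velocity v = q / n_e = 0.05125 / 0.14 = 0.3661 m/day.
Travel time t = L / v = 3020 / 0.3661 = 8250 days = 22.59 years.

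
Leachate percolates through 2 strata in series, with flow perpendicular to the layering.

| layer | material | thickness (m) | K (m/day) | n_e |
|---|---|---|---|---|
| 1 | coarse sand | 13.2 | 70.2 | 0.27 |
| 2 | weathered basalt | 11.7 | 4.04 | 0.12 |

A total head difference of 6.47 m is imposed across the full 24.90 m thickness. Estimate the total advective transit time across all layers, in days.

2.37

With flow normal to the layers, continuity requires the same specific discharge q through every layer.
Σ(b_i/K_i) = 13.2/70.2 + 11.7/4.04 = 3.084 d.
q = Δh / Σ(b_i/K_i) = 6.47 / 3.084 = 2.098 m/day.
In each layer the seepage velocity is v_i = q/n_i, so the layer transit time is t_i = b_i·n_i / q:
  layer 1 (coarse sand): t_1 = 13.2 × 0.27 / 2.098 = 1.699 d
  layer 2 (weathered basalt): t_2 = 11.7 × 0.12 / 2.098 = 0.6692 d
Total t = Σ t_i = 2.368 days.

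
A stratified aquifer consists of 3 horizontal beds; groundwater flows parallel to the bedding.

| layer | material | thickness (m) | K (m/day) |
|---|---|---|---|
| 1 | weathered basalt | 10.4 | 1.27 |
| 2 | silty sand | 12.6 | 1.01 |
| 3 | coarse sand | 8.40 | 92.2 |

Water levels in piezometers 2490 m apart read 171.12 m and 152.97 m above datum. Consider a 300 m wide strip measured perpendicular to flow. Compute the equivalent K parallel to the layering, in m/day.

25.5

Flow is parallel to layering, so each bed carries its own Darcy discharge and the transmissivities add.
Σ(K_i·b_i) = 1.27×10.4 + 1.01×12.6 + 92.2×8.40 = 800.4 m²/day.
Total thickness b = 31.40 m, so K_eq = Σ(K_i·b_i)/b = 25.49 m/day.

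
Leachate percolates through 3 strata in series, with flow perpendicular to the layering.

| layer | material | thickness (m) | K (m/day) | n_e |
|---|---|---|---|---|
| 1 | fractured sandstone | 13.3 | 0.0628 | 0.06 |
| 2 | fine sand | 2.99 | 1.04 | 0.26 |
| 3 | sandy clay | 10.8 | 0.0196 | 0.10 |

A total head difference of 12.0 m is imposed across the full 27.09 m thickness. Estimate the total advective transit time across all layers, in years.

With flow normal to the layers, continuity requires the same specific discharge q through every layer.
Σ(b_i/K_i) = 13.3/0.0628 + 2.99/1.04 + 10.8/0.0196 = 765.7 d.
q = Δh / Σ(b_i/K_i) = 12.0 / 765.7 = 0.01567 m/day.
In each layer the seepage velocity is v_i = q/n_i, so the layer transit time is t_i = b_i·n_i / q:
  layer 1 (fractured sandstone): t_1 = 13.3 × 0.06 / 0.01567 = 50.92 d
  layer 2 (fine sand): t_2 = 2.99 × 0.26 / 0.01567 = 49.60 d
  layer 3 (sandy clay): t_3 = 10.8 × 0.10 / 0.01567 = 68.91 d
Total t = Σ t_i = 169.4 days = 0.4639 years.

0.464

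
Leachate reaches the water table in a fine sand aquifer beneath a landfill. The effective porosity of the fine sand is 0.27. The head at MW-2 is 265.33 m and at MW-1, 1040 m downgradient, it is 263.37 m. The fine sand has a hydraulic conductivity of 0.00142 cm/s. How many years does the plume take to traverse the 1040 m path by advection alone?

Convert K: 0.00142 cm/s × 864 = 1.227 m/day.
Hydraulic gradient i = (265.33 − 263.37) / 1040 = 1.96 / 1040 = 0.001885.
Darcy flux q = K · i = 1.227 × 0.001885 = 0.002312 m/day.
Seepage velocity v = q / n_e = 0.002312 / 0.27 = 0.008564 m/day.
Travel time t = L / v = 1040 / 0.008564 = 1.214e+05 days = 332.5 years.

332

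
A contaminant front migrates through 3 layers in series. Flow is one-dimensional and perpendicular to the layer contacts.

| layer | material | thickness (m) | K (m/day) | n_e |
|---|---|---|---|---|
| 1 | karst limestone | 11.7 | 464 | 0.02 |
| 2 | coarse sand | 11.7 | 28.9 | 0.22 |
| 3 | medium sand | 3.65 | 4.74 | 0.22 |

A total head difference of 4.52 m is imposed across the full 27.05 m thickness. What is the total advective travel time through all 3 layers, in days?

With flow normal to the layers, continuity requires the same specific discharge q through every layer.
Σ(b_i/K_i) = 11.7/464 + 11.7/28.9 + 3.65/4.74 = 1.200 d.
q = Δh / Σ(b_i/K_i) = 4.52 / 1.200 = 3.766 m/day.
In each layer the seepage velocity is v_i = q/n_i, so the layer transit time is t_i = b_i·n_i / q:
  layer 1 (karst limestone): t_1 = 11.7 × 0.02 / 3.766 = 0.06213 d
  layer 2 (coarse sand): t_2 = 11.7 × 0.22 / 3.766 = 0.6834 d
  layer 3 (medium sand): t_3 = 3.65 × 0.22 / 3.766 = 0.2132 d
Total t = Σ t_i = 0.9588 days.

0.959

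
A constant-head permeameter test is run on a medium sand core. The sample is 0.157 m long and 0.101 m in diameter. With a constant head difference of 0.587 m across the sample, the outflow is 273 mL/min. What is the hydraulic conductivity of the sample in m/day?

Cross-sectional area A = π·(d/2)² = π × (0.101/2)² = 0.008012 m².
Convert discharge: 273 mL/min = 4.550e-06 m³/s.
Darcy's law rearranged: K = Q·L / (A·Δh) = 4.550e-06 × 0.157 / (0.008012 × 0.587) = 0.0001519 m/s = 13.12 m/day.

13.1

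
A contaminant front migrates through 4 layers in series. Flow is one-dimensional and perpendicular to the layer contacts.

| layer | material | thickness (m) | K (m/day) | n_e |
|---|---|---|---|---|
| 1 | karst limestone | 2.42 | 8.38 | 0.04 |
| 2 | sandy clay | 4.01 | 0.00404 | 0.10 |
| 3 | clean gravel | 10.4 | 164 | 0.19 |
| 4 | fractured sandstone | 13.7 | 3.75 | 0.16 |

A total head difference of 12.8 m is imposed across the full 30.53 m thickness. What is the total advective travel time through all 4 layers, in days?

With flow normal to the layers, continuity requires the same specific discharge q through every layer.
Σ(b_i/K_i) = 2.42/8.38 + 4.01/0.00404 + 10.4/164 + 13.7/3.75 = 996.6 d.
q = Δh / Σ(b_i/K_i) = 12.8 / 996.6 = 0.01284 m/day.
In each layer the seepage velocity is v_i = q/n_i, so the layer transit time is t_i = b_i·n_i / q:
  layer 1 (karst limestone): t_1 = 2.42 × 0.04 / 0.01284 = 7.537 d
  layer 2 (sandy clay): t_2 = 4.01 × 0.10 / 0.01284 = 31.22 d
  layer 3 (clean gravel): t_3 = 10.4 × 0.19 / 0.01284 = 153.8 d
  layer 4 (fractured sandstone): t_4 = 13.7 × 0.16 / 0.01284 = 170.7 d
Total t = Σ t_i = 363.3 days.

363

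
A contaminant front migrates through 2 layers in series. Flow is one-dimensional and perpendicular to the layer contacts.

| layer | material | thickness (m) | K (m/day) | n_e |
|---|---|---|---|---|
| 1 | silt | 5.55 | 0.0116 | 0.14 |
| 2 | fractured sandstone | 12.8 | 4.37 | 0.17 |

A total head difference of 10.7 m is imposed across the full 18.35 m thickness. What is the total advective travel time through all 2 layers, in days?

With flow normal to the layers, continuity requires the same specific discharge q through every layer.
Σ(b_i/K_i) = 5.55/0.0116 + 12.8/4.37 = 481.4 d.
q = Δh / Σ(b_i/K_i) = 10.7 / 481.4 = 0.02223 m/day.
In each layer the seepage velocity is v_i = q/n_i, so the layer transit time is t_i = b_i·n_i / q:
  layer 1 (silt): t_1 = 5.55 × 0.14 / 0.02223 = 34.96 d
  layer 2 (fractured sandstone): t_2 = 12.8 × 0.17 / 0.02223 = 97.90 d
Total t = Σ t_i = 132.9 days.

133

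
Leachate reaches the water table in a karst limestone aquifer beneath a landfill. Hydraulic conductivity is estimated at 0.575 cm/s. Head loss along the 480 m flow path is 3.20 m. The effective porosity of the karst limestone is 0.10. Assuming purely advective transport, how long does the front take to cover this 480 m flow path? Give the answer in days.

14.5

Convert K: 0.575 cm/s × 864 = 496.8 m/day.
Hydraulic gradient i = Δh / L = 3.20 / 480 = 0.006667.
Darcy flux q = K · i = 496.8 × 0.006667 = 3.312 m/day.
Seepage velocity v = q / n_e = 3.312 / 0.10 = 33.12 m/day.
Travel time t = L / v = 480 / 33.12 = 14.49 days.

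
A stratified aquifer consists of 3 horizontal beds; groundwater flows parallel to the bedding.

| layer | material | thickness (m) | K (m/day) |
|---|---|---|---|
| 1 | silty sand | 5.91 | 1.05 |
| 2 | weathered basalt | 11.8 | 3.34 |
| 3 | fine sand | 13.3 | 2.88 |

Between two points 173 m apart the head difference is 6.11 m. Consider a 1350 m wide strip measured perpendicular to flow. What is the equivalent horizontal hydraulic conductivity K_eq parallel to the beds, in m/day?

Flow is parallel to layering, so each bed carries its own Darcy discharge and the transmissivities add.
Σ(K_i·b_i) = 1.05×5.91 + 3.34×11.8 + 2.88×13.3 = 83.92 m²/day.
Total thickness b = 31.01 m, so K_eq = Σ(K_i·b_i)/b = 2.706 m/day.

2.71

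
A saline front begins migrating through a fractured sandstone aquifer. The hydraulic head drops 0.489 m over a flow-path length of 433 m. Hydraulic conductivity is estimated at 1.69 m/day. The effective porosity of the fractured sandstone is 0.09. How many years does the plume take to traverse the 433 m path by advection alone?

55.9

Hydraulic gradient i = Δh / L = 0.489 / 433 = 0.001129.
Darcy flux q = K · i = 1.690 × 0.001129 = 0.001909 m/day.
Seepage velocity v = q / n_e = 0.001909 / 0.09 = 0.02121 m/day.
Travel time t = L / v = 433 / 0.02121 = 20418 days = 55.90 years.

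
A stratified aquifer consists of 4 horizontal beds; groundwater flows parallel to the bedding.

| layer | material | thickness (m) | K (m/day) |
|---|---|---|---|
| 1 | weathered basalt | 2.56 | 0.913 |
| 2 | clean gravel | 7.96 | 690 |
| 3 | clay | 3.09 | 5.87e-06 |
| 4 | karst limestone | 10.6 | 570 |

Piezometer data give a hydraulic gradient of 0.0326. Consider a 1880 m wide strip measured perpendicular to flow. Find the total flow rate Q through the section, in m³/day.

Flow is parallel to layering, so each bed carries its own Darcy discharge and the transmissivities add.
Σ(K_i·b_i) = 0.913×2.56 + 690×7.96 + 5.87e-06×3.09 + 570×10.6 = 11537 m²/day.
Hydraulic gradient i = 0.0326.
Q = Σ(K_i·b_i) · W · i = 11537 × 1880 × 0.03260 = 7.071e+05 m³/day.

707000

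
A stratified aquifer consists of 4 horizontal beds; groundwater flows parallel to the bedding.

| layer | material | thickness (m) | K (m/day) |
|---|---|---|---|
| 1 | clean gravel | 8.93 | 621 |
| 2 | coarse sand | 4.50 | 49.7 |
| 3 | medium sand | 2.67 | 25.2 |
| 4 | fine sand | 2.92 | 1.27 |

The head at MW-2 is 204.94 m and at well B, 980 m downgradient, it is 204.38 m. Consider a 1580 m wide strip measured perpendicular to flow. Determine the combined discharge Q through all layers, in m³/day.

5270

Flow is parallel to layering, so each bed carries its own Darcy discharge and the transmissivities add.
Σ(K_i·b_i) = 621×8.93 + 49.7×4.50 + 25.2×2.67 + 1.27×2.92 = 5840 m²/day.
Hydraulic gradient i = (204.94 − 204.38) / 980 = 0.56 / 980 = 0.0005714.
Q = Σ(K_i·b_i) · W · i = 5840 × 1580 × 0.0005714 = 5273 m³/day.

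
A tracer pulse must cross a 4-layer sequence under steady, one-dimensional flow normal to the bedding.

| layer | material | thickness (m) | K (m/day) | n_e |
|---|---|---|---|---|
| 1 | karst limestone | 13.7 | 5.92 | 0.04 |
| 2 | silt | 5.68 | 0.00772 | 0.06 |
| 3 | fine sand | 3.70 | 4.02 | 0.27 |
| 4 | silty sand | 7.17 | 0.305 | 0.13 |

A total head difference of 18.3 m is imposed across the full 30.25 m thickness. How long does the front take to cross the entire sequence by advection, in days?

With flow normal to the layers, continuity requires the same specific discharge q through every layer.
Σ(b_i/K_i) = 13.7/5.92 + 5.68/0.00772 + 3.70/4.02 + 7.17/0.305 = 762.5 d.
q = Δh / Σ(b_i/K_i) = 18.3 / 762.5 = 0.02400 m/day.
In each layer the seepage velocity is v_i = q/n_i, so the layer transit time is t_i = b_i·n_i / q:
  layer 1 (karst limestone): t_1 = 13.7 × 0.04 / 0.02400 = 22.83 d
  layer 2 (silt): t_2 = 5.68 × 0.06 / 0.02400 = 14.20 d
  layer 3 (fine sand): t_3 = 3.70 × 0.27 / 0.02400 = 41.62 d
  layer 4 (silty sand): t_4 = 7.17 × 0.13 / 0.02400 = 38.84 d
Total t = Σ t_i = 117.5 days.

117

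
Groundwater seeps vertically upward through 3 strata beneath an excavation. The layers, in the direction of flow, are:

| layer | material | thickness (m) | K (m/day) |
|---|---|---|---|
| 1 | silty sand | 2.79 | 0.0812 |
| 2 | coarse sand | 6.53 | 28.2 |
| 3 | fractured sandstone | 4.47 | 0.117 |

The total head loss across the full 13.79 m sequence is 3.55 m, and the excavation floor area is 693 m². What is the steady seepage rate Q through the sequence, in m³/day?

Flow is perpendicular to layering, so the layers act in series and the equivalent K is the thickness-weighted harmonic mean.
Total thickness L = 2.79 + 6.53 + 4.47 = 13.79 m.
Σ(b_i/K_i) = 2.79/0.0812 + 6.53/28.2 + 4.47/0.117 = 72.80 d.
K_eq = L / Σ(b_i/K_i) = 13.79 / 72.80 = 0.1894 m/day.
Q = K_eq · A · (Δh/L) = 0.1894 × 693 × (3.55/13.79) = 33.79 m³/day.

33.8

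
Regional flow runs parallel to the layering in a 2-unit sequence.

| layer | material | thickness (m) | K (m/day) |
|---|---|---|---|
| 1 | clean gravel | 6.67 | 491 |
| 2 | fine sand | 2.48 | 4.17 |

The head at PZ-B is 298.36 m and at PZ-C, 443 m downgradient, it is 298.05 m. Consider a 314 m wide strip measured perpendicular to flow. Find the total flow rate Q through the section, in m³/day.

722

Flow is parallel to layering, so each bed carries its own Darcy discharge and the transmissivities add.
Σ(K_i·b_i) = 491×6.67 + 4.17×2.48 = 3285 m²/day.
Hydraulic gradient i = (298.36 − 298.05) / 443 = 0.31 / 443 = 0.0006998.
Q = Σ(K_i·b_i) · W · i = 3285 × 314 × 0.0006998 = 721.9 m³/day.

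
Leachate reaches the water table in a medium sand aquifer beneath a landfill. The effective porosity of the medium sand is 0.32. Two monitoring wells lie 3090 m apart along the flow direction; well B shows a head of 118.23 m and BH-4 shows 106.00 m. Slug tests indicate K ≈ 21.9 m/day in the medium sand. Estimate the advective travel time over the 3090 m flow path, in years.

Hydraulic gradient i = (118.23 − 106.00) / 3090 = 12.23 / 3090 = 0.003958.
Darcy flux q = K · i = 21.90 × 0.003958 = 0.08668 m/day.
Seepage velocity v = q / n_e = 0.08668 / 0.32 = 0.2709 m/day.
Travel time t = L / v = 3090 / 0.2709 = 11408 days = 31.23 years.

31.2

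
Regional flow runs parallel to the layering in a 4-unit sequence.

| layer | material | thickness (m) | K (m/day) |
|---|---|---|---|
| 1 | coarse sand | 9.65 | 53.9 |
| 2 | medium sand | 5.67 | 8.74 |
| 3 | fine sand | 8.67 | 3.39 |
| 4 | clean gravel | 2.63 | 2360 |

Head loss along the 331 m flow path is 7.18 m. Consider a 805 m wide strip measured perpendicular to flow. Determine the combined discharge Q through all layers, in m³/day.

119000

Flow is parallel to layering, so each bed carries its own Darcy discharge and the transmissivities add.
Σ(K_i·b_i) = 53.9×9.65 + 8.74×5.67 + 3.39×8.67 + 2360×2.63 = 6806 m²/day.
Hydraulic gradient i = Δh / L = 7.18 / 331 = 0.02169.
Q = Σ(K_i·b_i) · W · i = 6806 × 805 × 0.02169 = 1.188e+05 m³/day.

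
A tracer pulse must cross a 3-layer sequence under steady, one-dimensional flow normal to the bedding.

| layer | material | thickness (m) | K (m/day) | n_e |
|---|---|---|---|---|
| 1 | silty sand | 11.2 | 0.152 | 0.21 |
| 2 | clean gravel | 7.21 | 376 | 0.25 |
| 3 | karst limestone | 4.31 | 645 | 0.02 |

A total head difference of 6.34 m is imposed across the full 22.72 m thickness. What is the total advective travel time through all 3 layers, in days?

49.3

With flow normal to the layers, continuity requires the same specific discharge q through every layer.
Σ(b_i/K_i) = 11.2/0.152 + 7.21/376 + 4.31/645 = 73.71 d.
q = Δh / Σ(b_i/K_i) = 6.34 / 73.71 = 0.08601 m/day.
In each layer the seepage velocity is v_i = q/n_i, so the layer transit time is t_i = b_i·n_i / q:
  layer 1 (silty sand): t_1 = 11.2 × 0.21 / 0.08601 = 27.34 d
  layer 2 (clean gravel): t_2 = 7.21 × 0.25 / 0.08601 = 20.96 d
  layer 3 (karst limestone): t_3 = 4.31 × 0.02 / 0.08601 = 1.002 d
Total t = Σ t_i = 49.30 days.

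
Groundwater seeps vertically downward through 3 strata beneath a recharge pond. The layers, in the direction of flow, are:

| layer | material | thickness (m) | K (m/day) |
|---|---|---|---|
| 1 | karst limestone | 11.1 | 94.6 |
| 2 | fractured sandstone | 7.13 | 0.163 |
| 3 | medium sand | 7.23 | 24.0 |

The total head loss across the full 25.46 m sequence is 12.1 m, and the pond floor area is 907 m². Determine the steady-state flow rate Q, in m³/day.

249

Flow is perpendicular to layering, so the layers act in series and the equivalent K is the thickness-weighted harmonic mean.
Total thickness L = 11.1 + 7.13 + 7.23 = 25.46 m.
Σ(b_i/K_i) = 11.1/94.6 + 7.13/0.163 + 7.23/24.0 = 44.16 d.
K_eq = L / Σ(b_i/K_i) = 25.46 / 44.16 = 0.5765 m/day.
Q = K_eq · A · (Δh/L) = 0.5765 × 907 × (12.1/25.46) = 248.5 m³/day.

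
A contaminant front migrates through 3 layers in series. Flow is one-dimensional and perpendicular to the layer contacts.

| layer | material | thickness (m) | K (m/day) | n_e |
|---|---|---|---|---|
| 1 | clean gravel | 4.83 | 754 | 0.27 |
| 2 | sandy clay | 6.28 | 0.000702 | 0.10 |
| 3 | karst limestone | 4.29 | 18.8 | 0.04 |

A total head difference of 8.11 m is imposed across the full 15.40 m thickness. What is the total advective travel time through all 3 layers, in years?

6.35

With flow normal to the layers, continuity requires the same specific discharge q through every layer.
Σ(b_i/K_i) = 4.83/754 + 6.28/0.000702 + 4.29/18.8 = 8946 d.
q = Δh / Σ(b_i/K_i) = 8.11 / 8946 = 0.0009065 m/day.
In each layer the seepage velocity is v_i = q/n_i, so the layer transit time is t_i = b_i·n_i / q:
  layer 1 (clean gravel): t_1 = 4.83 × 0.27 / 0.0009065 = 1439 d
  layer 2 (sandy clay): t_2 = 6.28 × 0.10 / 0.0009065 = 692.7 d
  layer 3 (karst limestone): t_3 = 4.29 × 0.04 / 0.0009065 = 189.3 d
Total t = Σ t_i = 2321 days = 6.353 years.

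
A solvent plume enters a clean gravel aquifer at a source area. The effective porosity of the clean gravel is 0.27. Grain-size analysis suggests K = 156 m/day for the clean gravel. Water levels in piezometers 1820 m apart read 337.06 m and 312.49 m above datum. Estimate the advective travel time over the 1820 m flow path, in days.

233

Hydraulic gradient i = (337.06 − 312.49) / 1820 = 24.57 / 1820 = 0.01350.
Darcy flux q = K · i = 156.0 × 0.01350 = 2.106 m/day.
Seepage velocity v = q / n_e = 2.106 / 0.27 = 7.800 m/day.
Travel time t = L / v = 1820 / 7.800 = 233.3 days.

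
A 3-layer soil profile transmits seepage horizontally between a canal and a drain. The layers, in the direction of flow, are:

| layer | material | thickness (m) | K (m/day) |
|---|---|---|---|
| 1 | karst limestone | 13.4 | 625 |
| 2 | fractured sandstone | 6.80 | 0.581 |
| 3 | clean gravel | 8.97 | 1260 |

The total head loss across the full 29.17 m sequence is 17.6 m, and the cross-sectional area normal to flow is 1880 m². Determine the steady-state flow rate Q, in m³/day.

Flow is perpendicular to layering, so the layers act in series and the equivalent K is the thickness-weighted harmonic mean.
Total thickness L = 13.4 + 6.80 + 8.97 = 29.17 m.
Σ(b_i/K_i) = 13.4/625 + 6.80/0.581 + 8.97/1260 = 11.73 d.
K_eq = L / Σ(b_i/K_i) = 29.17 / 11.73 = 2.486 m/day.
Q = K_eq · A · (Δh/L) = 2.486 × 1880 × (17.6/29.17) = 2820 m³/day.

2820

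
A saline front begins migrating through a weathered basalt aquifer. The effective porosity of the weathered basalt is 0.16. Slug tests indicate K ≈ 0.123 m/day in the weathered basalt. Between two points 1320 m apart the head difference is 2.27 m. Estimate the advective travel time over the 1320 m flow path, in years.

Hydraulic gradient i = Δh / L = 2.27 / 1320 = 0.001720.
Darcy flux q = K · i = 0.1230 × 0.001720 = 0.0002115 m/day.
Seepage velocity v = q / n_e = 0.0002115 / 0.16 = 0.001322 m/day.
Travel time t = L / v = 1320 / 0.001322 = 9.985e+05 days = 2734 years.

2730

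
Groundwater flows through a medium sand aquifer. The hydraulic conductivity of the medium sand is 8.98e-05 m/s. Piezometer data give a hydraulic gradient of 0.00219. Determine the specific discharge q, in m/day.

Convert K: 8.98e-05 m/s × 86400 = 7.759 m/day.
Hydraulic gradient i = 0.00219.
Specific discharge q = K · i = 7.759 × 0.002190 = 0.01699 m/day.

0.0170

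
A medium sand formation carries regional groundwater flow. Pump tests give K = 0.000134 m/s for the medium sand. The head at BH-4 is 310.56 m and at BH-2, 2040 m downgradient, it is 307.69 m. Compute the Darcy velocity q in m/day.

0.0163

Convert K: 0.000134 m/s × 86400 = 11.58 m/day.
Hydraulic gradient i = (310.56 − 307.69) / 2040 = 2.87 / 2040 = 0.001407.
Specific discharge q = K · i = 11.58 × 0.001407 = 0.01629 m/day.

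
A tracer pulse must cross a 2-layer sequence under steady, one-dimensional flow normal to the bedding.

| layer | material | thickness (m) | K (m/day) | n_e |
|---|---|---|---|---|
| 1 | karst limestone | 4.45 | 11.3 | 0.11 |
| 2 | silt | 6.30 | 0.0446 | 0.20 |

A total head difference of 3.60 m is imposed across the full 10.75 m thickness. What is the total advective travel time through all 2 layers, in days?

68.8

With flow normal to the layers, continuity requires the same specific discharge q through every layer.
Σ(b_i/K_i) = 4.45/11.3 + 6.30/0.0446 = 141.6 d.
q = Δh / Σ(b_i/K_i) = 3.60 / 141.6 = 0.02541 m/day.
In each layer the seepage velocity is v_i = q/n_i, so the layer transit time is t_i = b_i·n_i / q:
  layer 1 (karst limestone): t_1 = 4.45 × 0.11 / 0.02541 = 19.26 d
  layer 2 (silt): t_2 = 6.30 × 0.20 / 0.02541 = 49.58 d
Total t = Σ t_i = 68.84 days.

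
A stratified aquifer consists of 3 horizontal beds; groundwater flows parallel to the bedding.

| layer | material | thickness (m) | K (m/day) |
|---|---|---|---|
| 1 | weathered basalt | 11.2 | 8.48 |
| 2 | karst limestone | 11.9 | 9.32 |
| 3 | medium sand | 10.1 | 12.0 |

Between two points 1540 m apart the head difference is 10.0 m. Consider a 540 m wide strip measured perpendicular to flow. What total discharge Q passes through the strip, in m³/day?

1150

Flow is parallel to layering, so each bed carries its own Darcy discharge and the transmissivities add.
Σ(K_i·b_i) = 8.48×11.2 + 9.32×11.9 + 12.0×10.1 = 327.1 m²/day.
Hydraulic gradient i = Δh / L = 10.0 / 1540 = 0.006494.
Q = Σ(K_i·b_i) · W · i = 327.1 × 540 × 0.006494 = 1147 m³/day.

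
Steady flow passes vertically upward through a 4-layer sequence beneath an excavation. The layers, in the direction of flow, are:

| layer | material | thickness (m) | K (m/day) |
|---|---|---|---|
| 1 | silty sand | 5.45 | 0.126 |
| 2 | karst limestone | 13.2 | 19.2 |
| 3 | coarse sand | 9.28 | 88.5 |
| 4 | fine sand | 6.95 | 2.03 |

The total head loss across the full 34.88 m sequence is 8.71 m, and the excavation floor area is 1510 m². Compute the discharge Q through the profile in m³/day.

277

Flow is perpendicular to layering, so the layers act in series and the equivalent K is the thickness-weighted harmonic mean.
Total thickness L = 5.45 + 13.2 + 9.28 + 6.95 = 34.88 m.
Σ(b_i/K_i) = 5.45/0.126 + 13.2/19.2 + 9.28/88.5 + 6.95/2.03 = 47.47 d.
K_eq = L / Σ(b_i/K_i) = 34.88 / 47.47 = 0.7348 m/day.
Q = K_eq · A · (Δh/L) = 0.7348 × 1510 × (8.71/34.88) = 277.1 m³/day.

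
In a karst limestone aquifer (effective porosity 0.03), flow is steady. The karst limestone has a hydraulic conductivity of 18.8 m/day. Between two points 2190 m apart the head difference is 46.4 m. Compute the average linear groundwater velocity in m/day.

13.3

Hydraulic gradient i = Δh / L = 46.4 / 2190 = 0.02119.
Darcy flux q = K · i = 18.80 × 0.02119 = 0.3983 m/day.
Seepage velocity v = q / n_e = 0.3983 / 0.03 = 13.28 m/day.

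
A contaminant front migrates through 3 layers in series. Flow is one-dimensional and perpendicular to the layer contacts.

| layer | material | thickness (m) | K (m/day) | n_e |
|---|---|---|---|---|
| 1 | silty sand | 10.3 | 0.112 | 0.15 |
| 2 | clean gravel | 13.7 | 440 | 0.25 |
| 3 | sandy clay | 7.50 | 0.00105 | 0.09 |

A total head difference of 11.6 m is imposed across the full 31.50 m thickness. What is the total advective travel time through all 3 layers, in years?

9.64

With flow normal to the layers, continuity requires the same specific discharge q through every layer.
Σ(b_i/K_i) = 10.3/0.112 + 13.7/440 + 7.50/0.00105 = 7235 d.
q = Δh / Σ(b_i/K_i) = 11.6 / 7235 = 0.001603 m/day.
In each layer the seepage velocity is v_i = q/n_i, so the layer transit time is t_i = b_i·n_i / q:
  layer 1 (silty sand): t_1 = 10.3 × 0.15 / 0.001603 = 963.6 d
  layer 2 (clean gravel): t_2 = 13.7 × 0.25 / 0.001603 = 2136 d
  layer 3 (sandy clay): t_3 = 7.50 × 0.09 / 0.001603 = 421.0 d
Total t = Σ t_i = 3521 days = 9.639 years.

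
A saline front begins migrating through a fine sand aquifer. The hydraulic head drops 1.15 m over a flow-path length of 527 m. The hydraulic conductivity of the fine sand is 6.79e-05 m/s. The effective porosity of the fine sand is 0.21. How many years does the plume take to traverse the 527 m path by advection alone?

23.7

Convert K: 6.79e-05 m/s × 86400 = 5.867 m/day.
Hydraulic gradient i = Δh / L = 1.15 / 527 = 0.002182.
Darcy flux q = K · i = 5.867 × 0.002182 = 0.01280 m/day.
Seepage velocity v = q / n_e = 0.01280 / 0.21 = 0.06096 m/day.
Travel time t = L / v = 527 / 0.06096 = 8645 days = 23.67 years.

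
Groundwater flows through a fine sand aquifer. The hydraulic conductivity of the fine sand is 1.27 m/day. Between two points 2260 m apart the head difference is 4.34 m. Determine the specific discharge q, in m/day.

0.00244

Hydraulic gradient i = Δh / L = 4.34 / 2260 = 0.001920.
Specific discharge q = K · i = 1.270 × 0.001920 = 0.002439 m/day.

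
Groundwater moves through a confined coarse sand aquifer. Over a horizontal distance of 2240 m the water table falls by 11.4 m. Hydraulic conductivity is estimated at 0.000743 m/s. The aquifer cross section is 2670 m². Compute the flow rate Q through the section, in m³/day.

Convert K: 0.000743 m/s × 86400 = 64.20 m/day.
Hydraulic gradient i = Δh / L = 11.4 / 2240 = 0.005089.
Darcy's law: Q = K · A · i = 64.20 × 2670 × 0.005089 = 872.3 m³/day.

872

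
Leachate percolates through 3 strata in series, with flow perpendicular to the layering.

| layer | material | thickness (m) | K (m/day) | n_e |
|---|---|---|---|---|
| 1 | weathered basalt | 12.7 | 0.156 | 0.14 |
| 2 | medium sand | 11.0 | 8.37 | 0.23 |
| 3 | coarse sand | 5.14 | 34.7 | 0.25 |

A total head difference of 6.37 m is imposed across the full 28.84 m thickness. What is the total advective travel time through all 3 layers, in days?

72.8

With flow normal to the layers, continuity requires the same specific discharge q through every layer.
Σ(b_i/K_i) = 12.7/0.156 + 11.0/8.37 + 5.14/34.7 = 82.87 d.
q = Δh / Σ(b_i/K_i) = 6.37 / 82.87 = 0.07686 m/day.
In each layer the seepage velocity is v_i = q/n_i, so the layer transit time is t_i = b_i·n_i / q:
  layer 1 (weathered basalt): t_1 = 12.7 × 0.14 / 0.07686 = 23.13 d
  layer 2 (medium sand): t_2 = 11.0 × 0.23 / 0.07686 = 32.91 d
  layer 3 (coarse sand): t_3 = 5.14 × 0.25 / 0.07686 = 16.72 d
Total t = Σ t_i = 72.76 days.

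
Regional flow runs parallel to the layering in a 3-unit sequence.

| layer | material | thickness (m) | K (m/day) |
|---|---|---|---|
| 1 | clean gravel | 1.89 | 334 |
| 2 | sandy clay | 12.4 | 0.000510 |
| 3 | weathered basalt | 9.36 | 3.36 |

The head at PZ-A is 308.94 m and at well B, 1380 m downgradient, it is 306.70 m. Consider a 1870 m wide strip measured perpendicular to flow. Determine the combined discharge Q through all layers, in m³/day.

Flow is parallel to layering, so each bed carries its own Darcy discharge and the transmissivities add.
Σ(K_i·b_i) = 334×1.89 + 0.000510×12.4 + 3.36×9.36 = 662.7 m²/day.
Hydraulic gradient i = (308.94 − 306.70) / 1380 = 2.24 / 1380 = 0.001623.
Q = Σ(K_i·b_i) · W · i = 662.7 × 1870 × 0.001623 = 2012 m³/day.

2010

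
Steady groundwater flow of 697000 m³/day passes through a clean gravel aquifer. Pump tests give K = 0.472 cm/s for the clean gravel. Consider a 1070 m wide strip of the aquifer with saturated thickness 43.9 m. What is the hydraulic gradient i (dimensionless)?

0.0364

Convert K: 0.472 cm/s × 864 = 407.8 m/day.
Cross-sectional area A = 1070 × 43.9 = 46973 m².
From Q = K·A·i, i = Q / (K·A) = 697000 / (407.8 × 46973) = 0.03639.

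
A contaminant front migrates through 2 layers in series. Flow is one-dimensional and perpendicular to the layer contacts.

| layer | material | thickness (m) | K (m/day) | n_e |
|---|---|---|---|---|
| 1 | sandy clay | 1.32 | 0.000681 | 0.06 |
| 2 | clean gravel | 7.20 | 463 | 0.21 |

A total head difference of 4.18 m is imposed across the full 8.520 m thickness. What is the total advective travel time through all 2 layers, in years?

With flow normal to the layers, continuity requires the same specific discharge q through every layer.
Σ(b_i/K_i) = 1.32/0.000681 + 7.20/463 = 1938 d.
q = Δh / Σ(b_i/K_i) = 4.18 / 1938 = 0.002156 m/day.
In each layer the seepage velocity is v_i = q/n_i, so the layer transit time is t_i = b_i·n_i / q:
  layer 1 (sandy clay): t_1 = 1.32 × 0.06 / 0.002156 = 36.73 d
  layer 2 (clean gravel): t_2 = 7.20 × 0.21 / 0.002156 = 701.1 d
Total t = Σ t_i = 737.9 days = 2.020 years.

2.02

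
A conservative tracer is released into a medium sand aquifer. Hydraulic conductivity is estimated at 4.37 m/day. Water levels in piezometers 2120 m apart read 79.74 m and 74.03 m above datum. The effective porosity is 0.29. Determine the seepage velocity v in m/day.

Hydraulic gradient i = (79.74 − 74.03) / 2120 = 5.71 / 2120 = 0.002693.
Darcy flux q = K · i = 4.370 × 0.002693 = 0.01177 m/day.
Seepage velocity v = q / n_e = 0.01177 / 0.29 = 0.04059 m/day.

0.0406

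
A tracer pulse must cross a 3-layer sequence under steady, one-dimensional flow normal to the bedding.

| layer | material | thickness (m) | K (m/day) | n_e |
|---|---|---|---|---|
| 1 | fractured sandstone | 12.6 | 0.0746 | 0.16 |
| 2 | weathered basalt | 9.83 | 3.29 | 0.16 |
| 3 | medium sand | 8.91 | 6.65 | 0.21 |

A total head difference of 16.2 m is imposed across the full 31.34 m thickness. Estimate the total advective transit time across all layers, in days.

With flow normal to the layers, continuity requires the same specific discharge q through every layer.
Σ(b_i/K_i) = 12.6/0.0746 + 9.83/3.29 + 8.91/6.65 = 173.2 d.
q = Δh / Σ(b_i/K_i) = 16.2 / 173.2 = 0.09352 m/day.
In each layer the seepage velocity is v_i = q/n_i, so the layer transit time is t_i = b_i·n_i / q:
  layer 1 (fractured sandstone): t_1 = 12.6 × 0.16 / 0.09352 = 21.56 d
  layer 2 (weathered basalt): t_2 = 9.83 × 0.16 / 0.09352 = 16.82 d
  layer 3 (medium sand): t_3 = 8.91 × 0.21 / 0.09352 = 20.01 d
Total t = Σ t_i = 58.38 days.

58.4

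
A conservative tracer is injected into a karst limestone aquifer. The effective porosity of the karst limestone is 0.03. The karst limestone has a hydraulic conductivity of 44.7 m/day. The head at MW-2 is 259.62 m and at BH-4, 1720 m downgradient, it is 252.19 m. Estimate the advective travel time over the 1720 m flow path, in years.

Hydraulic gradient i = (259.62 − 252.19) / 1720 = 7.43 / 1720 = 0.004320.
Darcy flux q = K · i = 44.70 × 0.004320 = 0.1931 m/day.
Seepage velocity v = q / n_e = 0.1931 / 0.03 = 6.436 m/day.
Travel time t = L / v = 1720 / 6.436 = 267.2 days = 0.7316 years.

0.732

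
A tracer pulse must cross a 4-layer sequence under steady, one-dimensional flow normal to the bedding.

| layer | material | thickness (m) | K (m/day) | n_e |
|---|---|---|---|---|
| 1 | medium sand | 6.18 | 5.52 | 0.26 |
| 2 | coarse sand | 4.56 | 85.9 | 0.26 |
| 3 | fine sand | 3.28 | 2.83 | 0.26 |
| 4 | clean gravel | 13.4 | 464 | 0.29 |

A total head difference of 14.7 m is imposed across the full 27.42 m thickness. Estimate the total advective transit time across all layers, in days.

With flow normal to the layers, continuity requires the same specific discharge q through every layer.
Σ(b_i/K_i) = 6.18/5.52 + 4.56/85.9 + 3.28/2.83 + 13.4/464 = 2.361 d.
q = Δh / Σ(b_i/K_i) = 14.7 / 2.361 = 6.227 m/day.
In each layer the seepage velocity is v_i = q/n_i, so the layer transit time is t_i = b_i·n_i / q:
  layer 1 (medium sand): t_1 = 6.18 × 0.26 / 6.227 = 0.2580 d
  layer 2 (coarse sand): t_2 = 4.56 × 0.26 / 6.227 = 0.1904 d
  layer 3 (fine sand): t_3 = 3.28 × 0.26 / 6.227 = 0.1369 d
  layer 4 (clean gravel): t_4 = 13.4 × 0.29 / 6.227 = 0.6240 d
Total t = Σ t_i = 1.209 days.

1.21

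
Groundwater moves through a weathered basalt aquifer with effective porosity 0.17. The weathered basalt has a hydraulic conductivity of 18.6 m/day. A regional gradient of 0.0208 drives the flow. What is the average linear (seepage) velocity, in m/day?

2.28

Hydraulic gradient i = 0.0208.
Darcy flux q = K · i = 18.60 × 0.02080 = 0.3869 m/day.
Seepage velocity v = q / n_e = 0.3869 / 0.17 = 2.276 m/day.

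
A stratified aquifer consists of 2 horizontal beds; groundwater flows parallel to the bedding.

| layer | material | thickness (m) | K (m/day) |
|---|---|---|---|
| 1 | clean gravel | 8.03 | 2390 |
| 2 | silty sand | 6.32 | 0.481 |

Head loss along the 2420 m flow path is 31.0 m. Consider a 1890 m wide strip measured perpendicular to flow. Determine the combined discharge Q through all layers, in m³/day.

Flow is parallel to layering, so each bed carries its own Darcy discharge and the transmissivities add.
Σ(K_i·b_i) = 2390×8.03 + 0.481×6.32 = 19195 m²/day.
Hydraulic gradient i = Δh / L = 31.0 / 2420 = 0.01281.
Q = Σ(K_i·b_i) · W · i = 19195 × 1890 × 0.01281 = 4.647e+05 m³/day.

465000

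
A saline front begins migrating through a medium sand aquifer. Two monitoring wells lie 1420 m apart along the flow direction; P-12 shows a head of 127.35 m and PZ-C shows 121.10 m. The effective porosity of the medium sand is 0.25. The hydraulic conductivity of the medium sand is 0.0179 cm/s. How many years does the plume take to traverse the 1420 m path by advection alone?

Convert K: 0.0179 cm/s × 864 = 15.47 m/day.
Hydraulic gradient i = (127.35 − 121.10) / 1420 = 6.25 / 1420 = 0.004401.
Darcy flux q = K · i = 15.47 × 0.004401 = 0.06807 m/day.
Seepage velocity v = q / n_e = 0.06807 / 0.25 = 0.2723 m/day.
Travel time t = L / v = 1420 / 0.2723 = 5215 days = 14.28 years.

14.3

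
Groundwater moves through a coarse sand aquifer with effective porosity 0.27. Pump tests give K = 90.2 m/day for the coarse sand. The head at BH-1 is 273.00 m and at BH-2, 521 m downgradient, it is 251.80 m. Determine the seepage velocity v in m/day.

13.6

Hydraulic gradient i = (273.00 − 251.80) / 521 = 21.2 / 521 = 0.04069.
Darcy flux q = K · i = 90.20 × 0.04069 = 3.670 m/day.
Seepage velocity v = q / n_e = 3.670 / 0.27 = 13.59 m/day.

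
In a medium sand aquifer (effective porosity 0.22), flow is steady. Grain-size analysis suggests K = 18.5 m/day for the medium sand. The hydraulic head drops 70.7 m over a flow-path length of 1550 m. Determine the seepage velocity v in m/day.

3.84

Hydraulic gradient i = Δh / L = 70.7 / 1550 = 0.04561.
Darcy flux q = K · i = 18.50 × 0.04561 = 0.8438 m/day.
Seepage velocity v = q / n_e = 0.8438 / 0.22 = 3.836 m/day.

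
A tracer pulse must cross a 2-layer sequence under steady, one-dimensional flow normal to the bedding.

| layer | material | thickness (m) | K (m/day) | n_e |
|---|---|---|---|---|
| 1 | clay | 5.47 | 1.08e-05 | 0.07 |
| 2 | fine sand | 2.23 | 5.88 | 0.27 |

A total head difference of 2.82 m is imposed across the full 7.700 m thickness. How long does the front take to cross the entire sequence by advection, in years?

484

With flow normal to the layers, continuity requires the same specific discharge q through every layer.
Σ(b_i/K_i) = 5.47/1.08e-05 + 2.23/5.88 = 5.065e+05 d.
q = Δh / Σ(b_i/K_i) = 2.82 / 5.065e+05 = 5.568e-06 m/day.
In each layer the seepage velocity is v_i = q/n_i, so the layer transit time is t_i = b_i·n_i / q:
  layer 1 (clay): t_1 = 5.47 × 0.07 / 5.568e-06 = 68770 d
  layer 2 (fine sand): t_2 = 2.23 × 0.27 / 5.568e-06 = 1.081e+05 d
Total t = Σ t_i = 1.769e+05 days = 484.4 years.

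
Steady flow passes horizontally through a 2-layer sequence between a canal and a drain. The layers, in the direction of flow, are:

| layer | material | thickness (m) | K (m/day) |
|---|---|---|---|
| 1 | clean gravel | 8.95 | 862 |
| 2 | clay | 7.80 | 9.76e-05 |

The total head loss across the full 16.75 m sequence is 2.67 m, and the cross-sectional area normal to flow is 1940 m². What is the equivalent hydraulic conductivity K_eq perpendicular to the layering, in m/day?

0.000210

Flow is perpendicular to layering, so the layers act in series and the equivalent K is the thickness-weighted harmonic mean.
Total thickness L = 8.95 + 7.80 = 16.75 m.
Σ(b_i/K_i) = 8.95/862 + 7.80/9.76e-05 = 79918 d.
K_eq = L / Σ(b_i/K_i) = 16.75 / 79918 = 0.0002096 m/day.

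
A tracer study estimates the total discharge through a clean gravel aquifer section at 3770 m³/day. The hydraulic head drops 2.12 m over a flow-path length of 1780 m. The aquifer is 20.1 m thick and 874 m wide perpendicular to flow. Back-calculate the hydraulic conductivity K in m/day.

180

Cross-sectional area A = 874 × 20.1 = 17567 m².
Hydraulic gradient i = Δh / L = 2.12 / 1780 = 0.001191.
From Q = K·A·i, K = Q / (A·i) = 3770 / (17567 × 0.001191) = 180.2 m/day.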